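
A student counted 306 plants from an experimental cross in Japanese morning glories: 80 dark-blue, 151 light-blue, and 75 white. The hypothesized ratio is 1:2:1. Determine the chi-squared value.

0.216

Total ratio parts = 4. Expected numbers out of 306:
  dark-blue: 306 × 1/4 = 76.5
  light-blue: 306 × 2/4 = 153
  white: 306 × 1/4 = 76.5
χ² = Σ (O − E)² / E
  dark-blue: (80 − 76.5)² / 76.5 = 0.1601
  light-blue: (151 − 153)² / 153 = 0.0261
  white: (75 − 76.5)² / 76.5 = 0.0294
χ² = 0.1601 + 0.0261 + 0.0294 = 0.2156 ≈ 0.216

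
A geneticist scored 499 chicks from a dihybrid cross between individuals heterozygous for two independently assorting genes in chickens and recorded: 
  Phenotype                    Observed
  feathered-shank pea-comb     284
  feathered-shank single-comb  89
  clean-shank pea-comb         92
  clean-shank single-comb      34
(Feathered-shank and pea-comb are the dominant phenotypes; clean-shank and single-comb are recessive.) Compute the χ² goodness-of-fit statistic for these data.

A dihybrid F₂ with independent assortment and complete dominance at both loci gives a 9:3:3:1 phenotypic ratio.
Under the 9:3:3:1 hypothesis (Σ ratio = 16, N = 499):
  feathered-shank pea-comb: 499 × 9/16 = 280.6875
  feathered-shank single-comb: 499 × 3/16 = 93.5625
  clean-shank pea-comb: 499 × 3/16 = 93.5625
  clean-shank single-comb: 499 × 1/16 = 31.1875
χ² = Σ (O − E)² / E
  feathered-shank pea-comb: (284 − 280.6875)² / 280.6875 = 0.0391
  feathered-shank single-comb: (89 − 93.5625)² / 93.5625 = 0.2225
  clean-shank pea-comb: (92 − 93.5625)² / 93.5625 = 0.0261
  clean-shank single-comb: (34 − 31.1875)² / 31.1875 = 0.2536
χ² = 0.0391 + 0.2225 + 0.0261 + 0.2536 = 0.5413 ≈ 0.541

0.541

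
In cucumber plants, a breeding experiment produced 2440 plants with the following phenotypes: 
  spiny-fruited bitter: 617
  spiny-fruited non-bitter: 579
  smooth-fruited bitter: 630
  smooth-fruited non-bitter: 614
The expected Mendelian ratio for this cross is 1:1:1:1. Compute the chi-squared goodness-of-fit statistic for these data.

2.338

Expected counts for N = 2440 under a 1:1:1:1 ratio (total parts = 4):
  spiny-fruited bitter: 2440 × 1/4 = 610
  spiny-fruited non-bitter: 2440 × 1/4 = 610
  smooth-fruited bitter: 2440 × 1/4 = 610
  smooth-fruited non-bitter: 2440 × 1/4 = 610
χ² = Σ (O − E)² / E
  spiny-fruited bitter: (617 − 610)² / 610 = 0.0803
  spiny-fruited non-bitter: (579 − 610)² / 610 = 1.5754
  smooth-fruited bitter: (630 − 610)² / 610 = 0.6557
  smooth-fruited non-bitter: (614 − 610)² / 610 = 0.0262
χ² = 0.0803 + 1.5754 + 0.6557 + 0.0262 = 2.3376 ≈ 2.338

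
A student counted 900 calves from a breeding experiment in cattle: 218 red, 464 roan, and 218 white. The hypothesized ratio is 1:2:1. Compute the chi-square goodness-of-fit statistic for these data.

Expected counts for N = 900 under a 1:2:1 ratio (total parts = 4):
  red: 900 × 1/4 = 225
  roan: 900 × 2/4 = 450
  white: 900 × 1/4 = 225
χ² = Σ (O − E)² / E
  red: (218 − 225)² / 225 = 0.2178
  roan: (464 − 450)² / 450 = 0.4356
  white: (218 − 225)² / 225 = 0.2178
χ² = 0.2178 + 0.4356 + 0.2178 = 0.8712 ≈ 0.871

0.871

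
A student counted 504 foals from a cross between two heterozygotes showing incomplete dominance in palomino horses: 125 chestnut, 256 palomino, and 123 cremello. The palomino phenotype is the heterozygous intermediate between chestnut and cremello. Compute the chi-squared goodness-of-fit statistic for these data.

0.143

With incomplete dominance, a heterozygote × heterozygote cross gives a 1:2:1 phenotypic ratio.
Expected counts for N = 504 under a 1:2:1 ratio (total parts = 4):
  chestnut: 504 × 1/4 = 126
  palomino: 504 × 2/4 = 252
  cremello: 504 × 1/4 = 126
χ² = Σ (O − E)² / E
  chestnut: (125 − 126)² / 126 = 0.0079
  palomino: (256 − 252)² / 252 = 0.0635
  cremello: (123 − 126)² / 126 = 0.0714
χ² = 0.0079 + 0.0635 + 0.0714 = 0.1428 ≈ 0.143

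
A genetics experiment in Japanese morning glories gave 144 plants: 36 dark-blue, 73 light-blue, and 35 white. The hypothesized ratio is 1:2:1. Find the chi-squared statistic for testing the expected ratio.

The 1:2:1 ratio has 4 parts, so with N = 144 the expected counts are:
  dark-blue: 144 × 1/4 = 36
  light-blue: 144 × 2/4 = 72
  white: 144 × 1/4 = 36
χ² = Σ (O − E)² / E
  dark-blue: (36 − 36)² / 36 = 0.0000
  light-blue: (73 − 72)² / 72 = 0.0139
  white: (35 − 36)² / 36 = 0.0278
χ² = 0.0000 + 0.0139 + 0.0278 = 0.0417 ≈ 0.042

0.042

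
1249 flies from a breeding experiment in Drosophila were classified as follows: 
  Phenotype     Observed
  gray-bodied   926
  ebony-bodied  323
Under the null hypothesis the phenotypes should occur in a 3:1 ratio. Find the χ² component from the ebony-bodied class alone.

Total ratio parts = 4. Expected numbers out of 1249:
  gray-bodied: 1249 × 3/4 = 936.75
  ebony-bodied: 1249 × 1/4 = 312.25
Contribution of ebony-bodied: (323 − 312.25)² / 312.25 = 0.3701

0.370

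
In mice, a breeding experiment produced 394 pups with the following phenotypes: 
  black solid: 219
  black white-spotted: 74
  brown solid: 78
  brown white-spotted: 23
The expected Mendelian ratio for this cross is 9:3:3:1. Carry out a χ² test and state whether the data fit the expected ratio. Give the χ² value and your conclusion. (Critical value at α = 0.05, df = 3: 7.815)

Under the 9:3:3:1 hypothesis (Σ ratio = 16, N = 394):
  black solid: 394 × 9/16 = 221.625
  black white-spotted: 394 × 3/16 = 73.875
  brown solid: 394 × 3/16 = 73.875
  brown white-spotted: 394 × 1/16 = 24.625
χ² = Σ (O − E)² / E
  black solid: (219 − 221.625)² / 221.625 = 0.0311
  black white-spotted: (74 − 73.875)² / 73.875 = 0.0002
  brown solid: (78 − 73.875)² / 73.875 = 0.2303
  brown white-spotted: (23 − 24.625)² / 24.625 = 0.1072
χ² = 0.0311 + 0.0002 + 0.2303 + 0.1072 = 0.3688 ≈ 0.369
Degrees of freedom = 4 − 1 = 3; critical value at α = 0.05 is 7.815.
Since 0.369 < 7.815, we fail to reject the null hypothesis — the data are consistent with the 9:3:3:1 ratio.

0.369; consistent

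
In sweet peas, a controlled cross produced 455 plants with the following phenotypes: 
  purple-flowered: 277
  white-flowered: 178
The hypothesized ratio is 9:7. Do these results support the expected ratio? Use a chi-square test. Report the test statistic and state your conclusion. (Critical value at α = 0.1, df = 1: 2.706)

3.962; not consistent

Under the 9:7 hypothesis (Σ ratio = 16, N = 455):
  purple-flowered: 455 × 9/16 = 255.9375
  white-flowered: 455 × 7/16 = 199.0625
χ² = Σ (O − E)² / E
  purple-flowered: (277 − 255.9375)² / 255.9375 = 1.7333
  white-flowered: (178 − 199.0625)² / 199.0625 = 2.2286
χ² = 1.7333 + 2.2286 = 3.9619 ≈ 3.962
Degrees of freedom = 2 − 1 = 1; critical value at α = 0.1 is 2.706.
Since 3.962 > 2.706, we reject the null hypothesis — the data do not fit the 9:7 ratio.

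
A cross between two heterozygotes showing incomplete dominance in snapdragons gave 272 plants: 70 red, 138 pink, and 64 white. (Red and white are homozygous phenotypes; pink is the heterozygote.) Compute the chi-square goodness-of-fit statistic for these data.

With incomplete dominance, a heterozygote × heterozygote cross gives a 1:2:1 phenotypic ratio.
Under the 1:2:1 hypothesis (Σ ratio = 4, N = 272):
  red: 272 × 1/4 = 68
  pink: 272 × 2/4 = 136
  white: 272 × 1/4 = 68
χ² = Σ (O − E)² / E
  red: (70 − 68)² / 68 = 0.0588
  pink: (138 − 136)² / 136 = 0.0294
  white: (64 − 68)² / 68 = 0.2353
χ² = 0.0588 + 0.0294 + 0.2353 = 0.3235 ≈ 0.324

0.324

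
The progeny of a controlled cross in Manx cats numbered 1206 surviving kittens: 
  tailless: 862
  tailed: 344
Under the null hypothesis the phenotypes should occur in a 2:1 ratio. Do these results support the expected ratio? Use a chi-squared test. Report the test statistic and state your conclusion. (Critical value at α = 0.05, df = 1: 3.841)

Total ratio parts = 3. Expected numbers out of 1206:
  tailless: 1206 × 2/3 = 804
  tailed: 1206 × 1/3 = 402
χ² = Σ (O − E)² / E
  tailless: (862 − 804)² / 804 = 4.1841
  tailed: (344 − 402)² / 402 = 8.3682
χ² = 4.1841 + 8.3682 = 12.5523 ≈ 12.552
Degrees of freedom = 2 − 1 = 1; critical value at α = 0.05 is 3.841.
Since 12.552 > 3.841, we reject the null hypothesis — the data do not fit the 2:1 ratio.

12.552; not consistent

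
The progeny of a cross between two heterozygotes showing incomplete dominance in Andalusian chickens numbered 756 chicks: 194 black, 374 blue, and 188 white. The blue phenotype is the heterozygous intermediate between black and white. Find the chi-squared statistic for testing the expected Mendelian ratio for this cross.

0.180

With incomplete dominance, a heterozygote × heterozygote cross gives a 1:2:1 phenotypic ratio.
Under the 1:2:1 hypothesis (Σ ratio = 4, N = 756):
  black: 756 × 1/4 = 189
  blue: 756 × 2/4 = 378
  white: 756 × 1/4 = 189
χ² = Σ (O − E)² / E
  black: (194 − 189)² / 189 = 0.1323
  blue: (374 − 378)² / 378 = 0.0423
  white: (188 − 189)² / 189 = 0.0053
χ² = 0.1323 + 0.0423 + 0.0053 = 0.1799 ≈ 0.180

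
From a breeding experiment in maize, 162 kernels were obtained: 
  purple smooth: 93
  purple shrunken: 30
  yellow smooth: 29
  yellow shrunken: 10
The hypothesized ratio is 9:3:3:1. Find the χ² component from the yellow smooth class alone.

0.062

Expected counts for N = 162 under a 9:3:3:1 ratio (total parts = 16):
  purple smooth: 162 × 9/16 = 91.125
  purple shrunken: 162 × 3/16 = 30.375
  yellow smooth: 162 × 3/16 = 30.375
  yellow shrunken: 162 × 1/16 = 10.125
Contribution of yellow smooth: (29 − 30.375)² / 30.375 = 0.0622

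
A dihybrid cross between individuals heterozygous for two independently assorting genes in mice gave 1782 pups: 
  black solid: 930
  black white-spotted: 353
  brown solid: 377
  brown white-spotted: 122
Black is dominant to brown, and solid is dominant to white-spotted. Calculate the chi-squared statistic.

A dihybrid F₂ with independent assortment and complete dominance at both loci gives a 9:3:3:1 phenotypic ratio.
Total ratio parts = 16. Expected numbers out of 1782:
  black solid: 1782 × 9/16 = 1002.375
  black white-spotted: 1782 × 3/16 = 334.125
  brown solid: 1782 × 3/16 = 334.125
  brown white-spotted: 1782 × 1/16 = 111.375
χ² = Σ (O − E)² / E
  black solid: (930 − 1002.375)² / 1002.375 = 5.2257
  black white-spotted: (353 − 334.125)² / 334.125 = 1.0663
  brown solid: (377 − 334.125)² / 334.125 = 5.5017
  brown white-spotted: (122 − 111.375)² / 111.375 = 1.0136
χ² = 5.2257 + 1.0663 + 5.5017 + 1.0136 = 12.8073 ≈ 12.807

12.807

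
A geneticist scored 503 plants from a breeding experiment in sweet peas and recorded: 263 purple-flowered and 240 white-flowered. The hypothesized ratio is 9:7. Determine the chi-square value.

Expected counts for N = 503 under a 9:7 ratio (total parts = 16):
  purple-flowered: 503 × 9/16 = 282.9375
  white-flowered: 503 × 7/16 = 220.0625
χ² = Σ (O − E)² / E
  purple-flowered: (263 − 282.9375)² / 282.9375 = 1.4049
  white-flowered: (240 − 220.0625)² / 220.0625 = 1.8063
χ² = 1.4049 + 1.8063 = 3.2112 ≈ 3.211

3.211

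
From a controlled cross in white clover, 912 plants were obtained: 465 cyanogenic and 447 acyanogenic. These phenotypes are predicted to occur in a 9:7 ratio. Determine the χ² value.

Total ratio parts = 16. Expected numbers out of 912:
  cyanogenic: 912 × 9/16 = 513
  acyanogenic: 912 × 7/16 = 399
χ² = Σ (O − E)² / E
  cyanogenic: (465 − 513)² / 513 = 4.4912
  acyanogenic: (447 − 399)² / 399 = 5.7744
χ² = 4.4912 + 5.7744 = 10.2656 ≈ 10.266

10.266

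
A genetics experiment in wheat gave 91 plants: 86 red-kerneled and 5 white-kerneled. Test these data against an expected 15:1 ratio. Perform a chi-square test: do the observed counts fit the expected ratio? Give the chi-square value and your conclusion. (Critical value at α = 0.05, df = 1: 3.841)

Under the 15:1 hypothesis (Σ ratio = 16, N = 91):
  red-kerneled: 91 × 15/16 = 85.3125
  white-kerneled: 91 × 1/16 = 5.6875
χ² = Σ (O − E)² / E
  red-kerneled: (86 − 85.3125)² / 85.3125 = 0.0055
  white-kerneled: (5 − 5.6875)² / 5.6875 = 0.0831
χ² = 0.0055 + 0.0831 = 0.0886 ≈ 0.089
Degrees of freedom = 2 − 1 = 1; critical value at α = 0.05 is 3.841.
Since 0.089 < 3.841, we fail to reject the null hypothesis — the data are consistent with the 15:1 ratio.

0.089; consistent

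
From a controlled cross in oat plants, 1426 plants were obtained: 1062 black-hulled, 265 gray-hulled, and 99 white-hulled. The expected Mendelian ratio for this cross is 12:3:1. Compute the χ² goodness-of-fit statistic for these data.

1.168

Total ratio parts = 16. Expected numbers out of 1426:
  black-hulled: 1426 × 12/16 = 1069.5
  gray-hulled: 1426 × 3/16 = 267.375
  white-hulled: 1426 × 1/16 = 89.125
χ² = Σ (O − E)² / E
  black-hulled: (1062 − 1069.5)² / 1069.5 = 0.0526
  gray-hulled: (265 − 267.375)² / 267.375 = 0.0211
  white-hulled: (99 − 89.125)² / 89.125 = 1.0941
χ² = 0.0526 + 0.0211 + 1.0941 = 1.1678 ≈ 1.168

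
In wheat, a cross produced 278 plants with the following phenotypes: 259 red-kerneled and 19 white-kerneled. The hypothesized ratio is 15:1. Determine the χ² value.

0.162

The 15:1 ratio has 16 parts, so with N = 278 the expected counts are:
  red-kerneled: 278 × 15/16 = 260.625
  white-kerneled: 278 × 1/16 = 17.375
χ² = Σ (O − E)² / E
  red-kerneled: (259 − 260.625)² / 260.625 = 0.0101
  white-kerneled: (19 − 17.375)² / 17.375 = 0.1520
χ² = 0.0101 + 0.1520 = 0.1621 ≈ 0.162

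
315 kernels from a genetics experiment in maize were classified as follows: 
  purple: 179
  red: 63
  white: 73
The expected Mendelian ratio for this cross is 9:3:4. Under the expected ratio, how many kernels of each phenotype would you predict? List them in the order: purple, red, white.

The 9:3:4 ratio has 16 parts, so with N = 315 the expected counts are:
  purple: 315 × 9/16 = 177.1875
  red: 315 × 3/16 = 59.0625
  white: 315 × 4/16 = 78.75

177.1875, 59.0625, 78.75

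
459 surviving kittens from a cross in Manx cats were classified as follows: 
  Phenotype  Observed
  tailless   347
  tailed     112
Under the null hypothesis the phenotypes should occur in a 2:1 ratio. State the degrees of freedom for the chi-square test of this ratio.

A goodness-of-fit test with 2 phenotype classes has df = 2 − 1 = 1.

1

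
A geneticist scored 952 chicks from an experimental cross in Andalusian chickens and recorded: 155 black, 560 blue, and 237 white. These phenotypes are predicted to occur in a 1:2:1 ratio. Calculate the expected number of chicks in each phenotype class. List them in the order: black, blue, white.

The 1:2:1 ratio has 4 parts, so with N = 952 the expected counts are:
  black: 952 × 1/4 = 238
  blue: 952 × 2/4 = 476
  white: 952 × 1/4 = 238

238, 476, 238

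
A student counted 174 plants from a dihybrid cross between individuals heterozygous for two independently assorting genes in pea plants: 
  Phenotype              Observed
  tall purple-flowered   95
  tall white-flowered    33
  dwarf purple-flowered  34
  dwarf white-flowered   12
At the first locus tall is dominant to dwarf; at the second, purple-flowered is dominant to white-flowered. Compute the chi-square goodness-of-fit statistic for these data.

A dihybrid F₂ with independent assortment and complete dominance at both loci gives a 9:3:3:1 phenotypic ratio.
Total ratio parts = 16. Expected numbers out of 174:
  tall purple-flowered: 174 × 9/16 = 97.875
  tall white-flowered: 174 × 3/16 = 32.625
  dwarf purple-flowered: 174 × 3/16 = 32.625
  dwarf white-flowered: 174 × 1/16 = 10.875
χ² = Σ (O − E)² / E
  tall purple-flowered: (95 − 97.875)² / 97.875 = 0.0845
  tall white-flowered: (33 − 32.625)² / 32.625 = 0.0043
  dwarf purple-flowered: (34 − 32.625)² / 32.625 = 0.0580
  dwarf white-flowered: (12 − 10.875)² / 10.875 = 0.1164
χ² = 0.0845 + 0.0043 + 0.0580 + 0.1164 = 0.2632 ≈ 0.263

0.263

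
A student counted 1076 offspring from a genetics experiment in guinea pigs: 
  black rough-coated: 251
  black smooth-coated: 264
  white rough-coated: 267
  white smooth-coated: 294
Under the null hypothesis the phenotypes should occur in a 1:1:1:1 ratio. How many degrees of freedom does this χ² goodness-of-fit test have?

3

A goodness-of-fit test with 4 phenotype classes has df = 4 − 1 = 3.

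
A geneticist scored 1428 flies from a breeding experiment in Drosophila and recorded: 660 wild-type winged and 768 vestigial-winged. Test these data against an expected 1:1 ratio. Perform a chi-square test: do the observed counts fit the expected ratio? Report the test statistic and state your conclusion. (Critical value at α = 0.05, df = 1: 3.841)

8.168; not consistent

Expected counts for N = 1428 under a 1:1 ratio (total parts = 2):
  wild-type winged: 1428 × 1/2 = 714
  vestigial-winged: 1428 × 1/2 = 714
χ² = Σ (O − E)² / E
  wild-type winged: (660 − 714)² / 714 = 4.0840
  vestigial-winged: (768 − 714)² / 714 = 4.0840
χ² = 4.0840 + 4.0840 = 8.168
Degrees of freedom = 2 − 1 = 1; critical value at α = 0.05 is 3.841.
Since 8.168 > 3.841, we reject the null hypothesis — the data do not fit the 1:1 ratio.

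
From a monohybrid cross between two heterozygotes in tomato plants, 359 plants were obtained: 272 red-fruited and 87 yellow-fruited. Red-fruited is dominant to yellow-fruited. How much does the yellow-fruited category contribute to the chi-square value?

For a monohybrid cross between heterozygotes with complete dominance, the expected phenotypic ratio is 3:1.
Under the 3:1 hypothesis (Σ ratio = 4, N = 359):
  red-fruited: 359 × 3/4 = 269.25
  yellow-fruited: 359 × 1/4 = 89.75
Contribution of yellow-fruited: (87 − 89.75)² / 89.75 = 0.0843

0.084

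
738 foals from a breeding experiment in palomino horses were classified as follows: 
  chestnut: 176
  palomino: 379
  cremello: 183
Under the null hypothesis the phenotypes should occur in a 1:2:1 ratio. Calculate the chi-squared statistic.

0.675

The 1:2:1 ratio has 4 parts, so with N = 738 the expected counts are:
  chestnut: 738 × 1/4 = 184.5
  palomino: 738 × 2/4 = 369
  cremello: 738 × 1/4 = 184.5
χ² = Σ (O − E)² / E
  chestnut: (176 − 184.5)² / 184.5 = 0.3916
  palomino: (379 − 369)² / 369 = 0.2710
  cremello: (183 − 184.5)² / 184.5 = 0.0122
χ² = 0.3916 + 0.2710 + 0.0122 = 0.6748 ≈ 0.675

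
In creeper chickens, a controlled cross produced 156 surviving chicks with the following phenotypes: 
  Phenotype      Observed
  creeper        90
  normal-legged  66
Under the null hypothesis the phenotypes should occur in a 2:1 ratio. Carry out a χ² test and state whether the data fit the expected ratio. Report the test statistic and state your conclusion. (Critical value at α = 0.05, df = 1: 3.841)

Expected counts for N = 156 under a 2:1 ratio (total parts = 3):
  creeper: 156 × 2/3 = 104
  normal-legged: 156 × 1/3 = 52
χ² = Σ (O − E)² / E
  creeper: (90 − 104)² / 104 = 1.8846
  normal-legged: (66 − 52)² / 52 = 3.7692
χ² = 1.8846 + 3.7692 = 5.6538 ≈ 5.654
Degrees of freedom = 2 − 1 = 1; critical value at α = 0.05 is 3.841.
Since 5.654 > 3.841, we reject the null hypothesis — the data do not fit the 2:1 ratio.

5.654; not consistent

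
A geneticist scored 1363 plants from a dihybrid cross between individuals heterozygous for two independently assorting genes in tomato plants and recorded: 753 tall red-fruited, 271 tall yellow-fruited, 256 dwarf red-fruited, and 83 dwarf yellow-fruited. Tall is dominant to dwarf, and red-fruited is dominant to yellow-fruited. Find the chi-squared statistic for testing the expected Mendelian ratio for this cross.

1.234

A dihybrid F₂ with independent assortment and complete dominance at both loci gives a 9:3:3:1 phenotypic ratio.
Under the 9:3:3:1 hypothesis (Σ ratio = 16, N = 1363):
  tall red-fruited: 1363 × 9/16 = 766.6875
  tall yellow-fruited: 1363 × 3/16 = 255.5625
  dwarf red-fruited: 1363 × 3/16 = 255.5625
  dwarf yellow-fruited: 1363 × 1/16 = 85.1875
χ² = Σ (O − E)² / E
  tall red-fruited: (753 − 766.6875)² / 766.6875 = 0.2444
  tall yellow-fruited: (271 − 255.5625)² / 255.5625 = 0.9325
  dwarf red-fruited: (256 − 255.5625)² / 255.5625 = 0.0007
  dwarf yellow-fruited: (83 − 85.1875)² / 85.1875 = 0.0562
χ² = 0.2444 + 0.9325 + 0.0007 + 0.0562 = 1.2338 ≈ 1.234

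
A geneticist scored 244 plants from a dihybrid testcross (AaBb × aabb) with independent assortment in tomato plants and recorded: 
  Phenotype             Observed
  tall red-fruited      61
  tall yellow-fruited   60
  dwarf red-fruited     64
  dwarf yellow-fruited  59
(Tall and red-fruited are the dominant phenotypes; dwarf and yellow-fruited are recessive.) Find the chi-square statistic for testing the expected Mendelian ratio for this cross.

0.230

A dihybrid testcross with independent assortment gives a 1:1:1:1 ratio.
Expected counts for N = 244 under a 1:1:1:1 ratio (total parts = 4):
  tall red-fruited: 244 × 1/4 = 61
  tall yellow-fruited: 244 × 1/4 = 61
  dwarf red-fruited: 244 × 1/4 = 61
  dwarf yellow-fruited: 244 × 1/4 = 61
χ² = Σ (O − E)² / E
  tall red-fruited: (61 − 61)² / 61 = 0.0000
  tall yellow-fruited: (60 − 61)² / 61 = 0.0164
  dwarf red-fruited: (64 − 61)² / 61 = 0.1475
  dwarf yellow-fruited: (59 − 61)² / 61 = 0.0656
χ² = 0.0000 + 0.0164 + 0.1475 + 0.0656 = 0.2295 ≈ 0.230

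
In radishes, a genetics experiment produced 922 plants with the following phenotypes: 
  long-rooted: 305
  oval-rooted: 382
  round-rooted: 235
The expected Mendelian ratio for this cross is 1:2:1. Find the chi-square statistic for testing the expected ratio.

37.705

Under the 1:2:1 hypothesis (Σ ratio = 4, N = 922):
  long-rooted: 922 × 1/4 = 230.5
  oval-rooted: 922 × 2/4 = 461
  round-rooted: 922 × 1/4 = 230.5
χ² = Σ (O − E)² / E
  long-rooted: (305 − 230.5)² / 230.5 = 24.0792
  oval-rooted: (382 − 461)² / 461 = 13.5380
  round-rooted: (235 − 230.5)² / 230.5 = 0.0879
χ² = 24.0792 + 13.5380 + 0.0879 = 37.7051 ≈ 37.705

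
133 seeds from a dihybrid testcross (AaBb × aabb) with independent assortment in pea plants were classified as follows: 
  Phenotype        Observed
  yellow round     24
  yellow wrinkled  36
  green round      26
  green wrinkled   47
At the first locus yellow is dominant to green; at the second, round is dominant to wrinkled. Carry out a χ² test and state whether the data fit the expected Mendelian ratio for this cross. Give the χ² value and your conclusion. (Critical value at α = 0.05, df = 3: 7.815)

A dihybrid testcross with independent assortment gives a 1:1:1:1 ratio.
Under the 1:1:1:1 hypothesis (Σ ratio = 4, N = 133):
  yellow round: 133 × 1/4 = 33.25
  yellow wrinkled: 133 × 1/4 = 33.25
  green round: 133 × 1/4 = 33.25
  green wrinkled: 133 × 1/4 = 33.25
χ² = Σ (O − E)² / E
  yellow round: (24 − 33.25)² / 33.25 = 2.5733
  yellow wrinkled: (36 − 33.25)² / 33.25 = 0.2274
  green round: (26 − 33.25)² / 33.25 = 1.5808
  green wrinkled: (47 − 33.25)² / 33.25 = 5.6861
χ² = 2.5733 + 0.2274 + 1.5808 + 5.6861 = 10.0676 ≈ 10.068
Degrees of freedom = 4 − 1 = 3; critical value at α = 0.05 is 7.815.
Since 10.068 > 7.815, we reject the null hypothesis — the data do not fit the 1:1:1:1 ratio.

10.068; not consistent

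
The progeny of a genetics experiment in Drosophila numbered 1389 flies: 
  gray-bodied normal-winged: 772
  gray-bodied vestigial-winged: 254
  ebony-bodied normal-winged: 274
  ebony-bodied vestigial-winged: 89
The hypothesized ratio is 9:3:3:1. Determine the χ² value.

1.032

The 9:3:3:1 ratio has 16 parts, so with N = 1389 the expected counts are:
  gray-bodied normal-winged: 1389 × 9/16 = 781.3125
  gray-bodied vestigial-winged: 1389 × 3/16 = 260.4375
  ebony-bodied normal-winged: 1389 × 3/16 = 260.4375
  ebony-bodied vestigial-winged: 1389 × 1/16 = 86.8125
χ² = Σ (O − E)² / E
  gray-bodied normal-winged: (772 − 781.3125)² / 781.3125 = 0.1110
  gray-bodied vestigial-winged: (254 − 260.4375)² / 260.4375 = 0.1591
  ebony-bodied normal-winged: (274 − 260.4375)² / 260.4375 = 0.7063
  ebony-bodied vestigial-winged: (89 − 86.8125)² / 86.8125 = 0.0551
χ² = 0.1110 + 0.1591 + 0.7063 + 0.0551 = 1.0315 ≈ 1.032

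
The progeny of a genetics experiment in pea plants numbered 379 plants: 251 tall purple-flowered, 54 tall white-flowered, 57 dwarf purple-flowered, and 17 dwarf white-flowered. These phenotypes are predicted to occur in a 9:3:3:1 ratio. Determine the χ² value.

15.474

Under the 9:3:3:1 hypothesis (Σ ratio = 16, N = 379):
  tall purple-flowered: 379 × 9/16 = 213.1875
  tall white-flowered: 379 × 3/16 = 71.0625
  dwarf purple-flowered: 379 × 3/16 = 71.0625
  dwarf white-flowered: 379 × 1/16 = 23.6875
χ² = Σ (O − E)² / E
  tall purple-flowered: (251 − 213.1875)² / 213.1875 = 6.7067
  tall white-flowered: (54 − 71.0625)² / 71.0625 = 4.0968
  dwarf purple-flowered: (57 − 71.0625)² / 71.0625 = 2.7828
  dwarf white-flowered: (17 − 23.6875)² / 23.6875 = 1.8880
χ² = 6.7067 + 4.0968 + 2.7828 + 1.8880 = 15.4743 ≈ 15.474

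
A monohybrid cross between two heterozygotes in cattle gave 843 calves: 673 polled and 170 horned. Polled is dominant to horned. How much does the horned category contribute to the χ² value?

7.879

For a monohybrid cross between heterozygotes with complete dominance, the expected phenotypic ratio is 3:1.
The 3:1 ratio has 4 parts, so with N = 843 the expected counts are:
  polled: 843 × 3/4 = 632.25
  horned: 843 × 1/4 = 210.75
Contribution of horned: (170 − 210.75)² / 210.75 = 7.8793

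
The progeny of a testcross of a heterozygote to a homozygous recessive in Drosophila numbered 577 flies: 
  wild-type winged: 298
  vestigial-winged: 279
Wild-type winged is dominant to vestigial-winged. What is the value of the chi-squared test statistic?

0.626

A testcross of a heterozygote (Aa × aa) gives a 1:1 phenotypic ratio.
Under the 1:1 hypothesis (Σ ratio = 2, N = 577):
  wild-type winged: 577 × 1/2 = 288.5
  vestigial-winged: 577 × 1/2 = 288.5
χ² = Σ (O − E)² / E
  wild-type winged: (298 − 288.5)² / 288.5 = 0.3128
  vestigial-winged: (279 − 288.5)² / 288.5 = 0.3128
χ² = 0.3128 + 0.3128 = 0.6256 ≈ 0.626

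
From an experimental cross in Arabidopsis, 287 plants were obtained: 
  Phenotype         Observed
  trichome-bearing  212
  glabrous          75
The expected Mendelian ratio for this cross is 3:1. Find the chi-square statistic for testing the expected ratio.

Under the 3:1 hypothesis (Σ ratio = 4, N = 287):
  trichome-bearing: 287 × 3/4 = 215.25
  glabrous: 287 × 1/4 = 71.75
χ² = Σ (O − E)² / E
  trichome-bearing: (212 − 215.25)² / 215.25 = 0.0491
  glabrous: (75 − 71.75)² / 71.75 = 0.1472
χ² = 0.0491 + 0.1472 = 0.1963 ≈ 0.196

0.196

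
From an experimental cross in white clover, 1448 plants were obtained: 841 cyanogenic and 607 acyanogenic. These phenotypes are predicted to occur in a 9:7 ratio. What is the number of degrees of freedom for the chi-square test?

1

A goodness-of-fit test with 2 phenotype classes has df = 2 − 1 = 1.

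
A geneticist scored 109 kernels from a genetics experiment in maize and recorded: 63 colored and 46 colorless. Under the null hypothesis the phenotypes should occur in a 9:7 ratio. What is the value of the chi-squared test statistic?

0.106

The 9:7 ratio has 16 parts, so with N = 109 the expected counts are:
  colored: 109 × 9/16 = 61.3125
  colorless: 109 × 7/16 = 47.6875
χ² = Σ (O − E)² / E
  colored: (63 − 61.3125)² / 61.3125 = 0.0464
  colorless: (46 − 47.6875)² / 47.6875 = 0.0597
χ² = 0.0464 + 0.0597 = 0.1061 ≈ 0.106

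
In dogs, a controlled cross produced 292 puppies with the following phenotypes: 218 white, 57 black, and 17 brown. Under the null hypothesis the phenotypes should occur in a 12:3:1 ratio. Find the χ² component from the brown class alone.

The 12:3:1 ratio has 16 parts, so with N = 292 the expected counts are:
  white: 292 × 12/16 = 219
  black: 292 × 3/16 = 54.75
  brown: 292 × 1/16 = 18.25
Contribution of brown: (17 − 18.25)² / 18.25 = 0.0856

0.086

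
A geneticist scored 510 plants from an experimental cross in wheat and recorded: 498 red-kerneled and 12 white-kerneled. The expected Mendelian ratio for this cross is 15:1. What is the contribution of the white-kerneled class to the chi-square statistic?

12.393

Expected counts for N = 510 under a 15:1 ratio (total parts = 16):
  red-kerneled: 510 × 15/16 = 478.125
  white-kerneled: 510 × 1/16 = 31.875
Contribution of white-kerneled: (12 − 31.875)² / 31.875 = 12.3926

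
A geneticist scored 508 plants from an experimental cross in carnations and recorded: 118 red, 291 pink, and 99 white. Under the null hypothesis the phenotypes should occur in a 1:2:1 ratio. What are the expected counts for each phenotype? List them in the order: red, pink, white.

127, 254, 127

Expected counts for N = 508 under a 1:2:1 ratio (total parts = 4):
  red: 508 × 1/4 = 127
  pink: 508 × 2/4 = 254
  white: 508 × 1/4 = 127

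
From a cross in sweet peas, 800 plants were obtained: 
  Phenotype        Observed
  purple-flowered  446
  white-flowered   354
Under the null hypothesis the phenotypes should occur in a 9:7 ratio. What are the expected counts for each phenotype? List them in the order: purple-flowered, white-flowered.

The 9:7 ratio has 16 parts, so with N = 800 the expected counts are:
  purple-flowered: 800 × 9/16 = 450
  white-flowered: 800 × 7/16 = 350

450, 350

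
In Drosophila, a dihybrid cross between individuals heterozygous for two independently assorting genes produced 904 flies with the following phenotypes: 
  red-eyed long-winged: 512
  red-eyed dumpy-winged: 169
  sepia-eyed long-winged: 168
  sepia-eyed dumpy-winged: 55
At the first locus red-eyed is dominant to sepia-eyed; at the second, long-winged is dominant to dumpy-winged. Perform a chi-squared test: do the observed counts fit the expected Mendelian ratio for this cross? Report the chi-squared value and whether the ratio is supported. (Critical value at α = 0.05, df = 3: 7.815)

A dihybrid F₂ with independent assortment and complete dominance at both loci gives a 9:3:3:1 phenotypic ratio.
Under the 9:3:3:1 hypothesis (Σ ratio = 16, N = 904):
  red-eyed long-winged: 904 × 9/16 = 508.5
  red-eyed dumpy-winged: 904 × 3/16 = 169.5
  sepia-eyed long-winged: 904 × 3/16 = 169.5
  sepia-eyed dumpy-winged: 904 × 1/16 = 56.5
χ² = Σ (O − E)² / E
  red-eyed long-winged: (512 − 508.5)² / 508.5 = 0.0241
  red-eyed dumpy-winged: (169 − 169.5)² / 169.5 = 0.0015
  sepia-eyed long-winged: (168 − 169.5)² / 169.5 = 0.0133
  sepia-eyed dumpy-winged: (55 − 56.5)² / 56.5 = 0.0398
χ² = 0.0241 + 0.0015 + 0.0133 + 0.0398 = 0.0787 ≈ 0.079
Degrees of freedom = 4 − 1 = 3; critical value at α = 0.05 is 7.815.
Since 0.079 < 7.815, we fail to reject the null hypothesis — the data are consistent with the 9:3:3:1 ratio.

0.079; consistent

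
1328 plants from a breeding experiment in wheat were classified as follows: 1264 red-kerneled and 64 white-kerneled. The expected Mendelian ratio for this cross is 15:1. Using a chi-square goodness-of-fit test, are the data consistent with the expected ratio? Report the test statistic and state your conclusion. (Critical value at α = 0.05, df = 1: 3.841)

The 15:1 ratio has 16 parts, so with N = 1328 the expected counts are:
  red-kerneled: 1328 × 15/16 = 1245
  white-kerneled: 1328 × 1/16 = 83
χ² = Σ (O − E)² / E
  red-kerneled: (1264 − 1245)² / 1245 = 0.2900
  white-kerneled: (64 − 83)² / 83 = 4.3494
χ² = 0.2900 + 4.3494 = 4.6394 ≈ 4.639
Degrees of freedom = 2 − 1 = 1; critical value at α = 0.05 is 3.841.
Since 4.639 > 3.841, we reject the null hypothesis — the data do not fit the 15:1 ratio.

4.639; not consistent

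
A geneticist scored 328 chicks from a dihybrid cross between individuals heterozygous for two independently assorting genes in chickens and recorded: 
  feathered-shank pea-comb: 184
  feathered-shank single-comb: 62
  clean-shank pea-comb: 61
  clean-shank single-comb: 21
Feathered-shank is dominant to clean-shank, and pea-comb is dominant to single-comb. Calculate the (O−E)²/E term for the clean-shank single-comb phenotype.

A dihybrid F₂ with independent assortment and complete dominance at both loci gives a 9:3:3:1 phenotypic ratio.
Under the 9:3:3:1 hypothesis (Σ ratio = 16, N = 328):
  feathered-shank pea-comb: 328 × 9/16 = 184.5
  feathered-shank single-comb: 328 × 3/16 = 61.5
  clean-shank pea-comb: 328 × 3/16 = 61.5
  clean-shank single-comb: 328 × 1/16 = 20.5
Contribution of clean-shank single-comb: (21 − 20.5)² / 20.5 = 0.0122

0.012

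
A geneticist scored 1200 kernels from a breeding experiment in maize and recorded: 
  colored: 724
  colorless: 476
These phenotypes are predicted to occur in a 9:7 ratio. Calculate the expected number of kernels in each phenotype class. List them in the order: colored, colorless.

675, 525

Under the 9:7 hypothesis (Σ ratio = 16, N = 1200):
  colored: 1200 × 9/16 = 675
  colorless: 1200 × 7/16 = 525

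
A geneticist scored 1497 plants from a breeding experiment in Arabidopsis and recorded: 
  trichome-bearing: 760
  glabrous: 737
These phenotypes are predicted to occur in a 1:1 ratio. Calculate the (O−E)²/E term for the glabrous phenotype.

Under the 1:1 hypothesis (Σ ratio = 2, N = 1497):
  trichome-bearing: 1497 × 1/2 = 748.5
  glabrous: 1497 × 1/2 = 748.5
Contribution of glabrous: (737 − 748.5)² / 748.5 = 0.1767

0.177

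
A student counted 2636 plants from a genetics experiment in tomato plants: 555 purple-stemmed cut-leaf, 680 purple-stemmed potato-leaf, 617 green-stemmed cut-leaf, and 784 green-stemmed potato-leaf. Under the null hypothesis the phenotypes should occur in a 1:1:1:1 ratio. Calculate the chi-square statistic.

43.469

The 1:1:1:1 ratio has 4 parts, so with N = 2636 the expected counts are:
  purple-stemmed cut-leaf: 2636 × 1/4 = 659
  purple-stemmed potato-leaf: 2636 × 1/4 = 659
  green-stemmed cut-leaf: 2636 × 1/4 = 659
  green-stemmed potato-leaf: 2636 × 1/4 = 659
χ² = Σ (O − E)² / E
  purple-stemmed cut-leaf: (555 − 659)² / 659 = 16.4127
  purple-stemmed potato-leaf: (680 − 659)² / 659 = 0.6692
  green-stemmed cut-leaf: (617 − 659)² / 659 = 2.6768
  green-stemmed potato-leaf: (784 − 659)² / 659 = 23.7102
χ² = 16.4127 + 0.6692 + 2.6768 + 23.7102 = 43.4689 ≈ 43.469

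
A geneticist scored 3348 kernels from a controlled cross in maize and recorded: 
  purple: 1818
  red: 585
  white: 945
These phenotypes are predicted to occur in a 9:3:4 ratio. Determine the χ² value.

Under the 9:3:4 hypothesis (Σ ratio = 16, N = 3348):
  purple: 3348 × 9/16 = 1883.25
  red: 3348 × 3/16 = 627.75
  white: 3348 × 4/16 = 837
χ² = Σ (O − E)² / E
  purple: (1818 − 1883.25)² / 1883.25 = 2.2608
  red: (585 − 627.75)² / 627.75 = 2.9113
  white: (945 − 837)² / 837 = 13.9355
χ² = 2.2608 + 2.9113 + 13.9355 = 19.1076 ≈ 19.108

19.108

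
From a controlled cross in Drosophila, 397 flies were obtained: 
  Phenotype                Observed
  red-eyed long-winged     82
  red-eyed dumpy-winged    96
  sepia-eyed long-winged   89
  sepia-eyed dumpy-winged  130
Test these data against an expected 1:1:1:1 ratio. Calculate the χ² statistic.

13.690

Expected counts for N = 397 under a 1:1:1:1 ratio (total parts = 4):
  red-eyed long-winged: 397 × 1/4 = 99.25
  red-eyed dumpy-winged: 397 × 1/4 = 99.25
  sepia-eyed long-winged: 397 × 1/4 = 99.25
  sepia-eyed dumpy-winged: 397 × 1/4 = 99.25
χ² = Σ (O − E)² / E
  red-eyed long-winged: (82 − 99.25)² / 99.25 = 2.9981
  red-eyed dumpy-winged: (96 − 99.25)² / 99.25 = 0.1064
  sepia-eyed long-winged: (89 − 99.25)² / 99.25 = 1.0586
  sepia-eyed dumpy-winged: (130 − 99.25)² / 99.25 = 9.5271
χ² = 2.9981 + 0.1064 + 1.0586 + 9.5271 = 13.6902 ≈ 13.690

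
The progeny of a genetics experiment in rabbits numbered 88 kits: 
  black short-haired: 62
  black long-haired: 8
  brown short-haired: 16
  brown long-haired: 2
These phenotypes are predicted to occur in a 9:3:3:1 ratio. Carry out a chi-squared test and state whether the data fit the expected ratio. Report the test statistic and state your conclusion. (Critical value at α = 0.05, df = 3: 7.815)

The 9:3:3:1 ratio has 16 parts, so with N = 88 the expected counts are:
  black short-haired: 88 × 9/16 = 49.5
  black long-haired: 88 × 3/16 = 16.5
  brown short-haired: 88 × 3/16 = 16.5
  brown long-haired: 88 × 1/16 = 5.5
χ² = Σ (O − E)² / E
  black short-haired: (62 − 49.5)² / 49.5 = 3.1566
  black long-haired: (8 − 16.5)² / 16.5 = 4.3788
  brown short-haired: (16 − 16.5)² / 16.5 = 0.0152
  brown long-haired: (2 − 5.5)² / 5.5 = 2.2273
χ² = 3.1566 + 4.3788 + 0.0152 + 2.2273 = 9.7779 ≈ 9.778
Degrees of freedom = 4 − 1 = 3; critical value at α = 0.05 is 7.815.
Since 9.778 > 7.815, we reject the null hypothesis — the data do not fit the 9:3:3:1 ratio.

9.778; not consistent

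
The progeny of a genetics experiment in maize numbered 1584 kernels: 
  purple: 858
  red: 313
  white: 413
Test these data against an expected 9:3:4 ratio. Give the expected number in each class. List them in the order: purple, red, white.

891, 297, 396

Under the 9:3:4 hypothesis (Σ ratio = 16, N = 1584):
  purple: 1584 × 9/16 = 891
  red: 1584 × 3/16 = 297
  white: 1584 × 4/16 = 396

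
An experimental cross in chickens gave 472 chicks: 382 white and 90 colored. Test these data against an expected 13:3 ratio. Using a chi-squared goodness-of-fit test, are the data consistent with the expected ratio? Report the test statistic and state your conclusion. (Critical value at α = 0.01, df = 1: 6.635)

The 13:3 ratio has 16 parts, so with N = 472 the expected counts are:
  white: 472 × 13/16 = 383.5
  colored: 472 × 3/16 = 88.5
χ² = Σ (O − E)² / E
  white: (382 − 383.5)² / 383.5 = 0.0059
  colored: (90 − 88.5)² / 88.5 = 0.0254
χ² = 0.0059 + 0.0254 = 0.0313 ≈ 0.031
Degrees of freedom = 2 − 1 = 1; critical value at α = 0.01 is 6.635.
Since 0.031 < 6.635, we fail to reject the null hypothesis — the data are consistent with the 13:3 ratio.

0.031; consistent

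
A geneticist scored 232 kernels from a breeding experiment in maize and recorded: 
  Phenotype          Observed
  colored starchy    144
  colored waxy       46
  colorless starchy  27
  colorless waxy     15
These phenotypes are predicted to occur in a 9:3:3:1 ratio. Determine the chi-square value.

Total ratio parts = 16. Expected numbers out of 232:
  colored starchy: 232 × 9/16 = 130.5
  colored waxy: 232 × 3/16 = 43.5
  colorless starchy: 232 × 3/16 = 43.5
  colorless waxy: 232 × 1/16 = 14.5
χ² = Σ (O − E)² / E
  colored starchy: (144 − 130.5)² / 130.5 = 1.3966
  colored waxy: (46 − 43.5)² / 43.5 = 0.1437
  colorless starchy: (27 − 43.5)² / 43.5 = 6.2586
  colorless waxy: (15 − 14.5)² / 14.5 = 0.0172
χ² = 1.3966 + 0.1437 + 6.2586 + 0.0172 = 7.8161 ≈ 7.816

7.816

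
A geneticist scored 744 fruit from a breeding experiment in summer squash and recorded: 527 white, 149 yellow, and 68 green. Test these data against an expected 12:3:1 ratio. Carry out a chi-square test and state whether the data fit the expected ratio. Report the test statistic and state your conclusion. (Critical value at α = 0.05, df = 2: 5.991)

Expected counts for N = 744 under a 12:3:1 ratio (total parts = 16):
  white: 744 × 12/16 = 558
  yellow: 744 × 3/16 = 139.5
  green: 744 × 1/16 = 46.5
χ² = Σ (O − E)² / E
  white: (527 − 558)² / 558 = 1.7222
  yellow: (149 − 139.5)² / 139.5 = 0.6470
  green: (68 − 46.5)² / 46.5 = 9.9409
χ² = 1.7222 + 0.6470 + 9.9409 = 12.3101 ≈ 12.310
Degrees of freedom = 3 − 1 = 2; critical value at α = 0.05 is 5.991.
Since 12.310 > 5.991, we reject the null hypothesis — the data do not fit the 12:3:1 ratio.

12.310; not consistent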